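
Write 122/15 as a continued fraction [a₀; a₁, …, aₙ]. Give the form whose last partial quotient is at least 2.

122 = 8·15 + 2
15 = 7·2 + 1
2 = 2·1 + 0  (stop)
So 122/15 = [8; 7, 2].

[8; 7, 2]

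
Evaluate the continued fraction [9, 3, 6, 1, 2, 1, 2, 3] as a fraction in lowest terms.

Fold from the inside: start with 3/1.
  2 + 1/3 = 7/3
  1 + 3/7 = 10/7
  2 + 7/10 = 27/10
  1 + 10/27 = 37/27
  6 + 27/37 = 249/37
  3 + 37/249 = 784/249
  9 + 249/784 = 7305/784

7305/784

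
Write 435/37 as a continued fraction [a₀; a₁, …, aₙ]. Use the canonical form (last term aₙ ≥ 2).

435 = 11×37 + 28
37 = 1×28 + 9
28 = 3×9 + 1
9 = 9×1 + 0  (stop)
So 435/37 = [11; 1, 3, 9].

[11; 1, 3, 9]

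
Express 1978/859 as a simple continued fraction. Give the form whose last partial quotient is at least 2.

[2; 3, 3, 3, 2, 3, 3]

1978 = 2×859 + 260
859 = 3×260 + 79
260 = 3×79 + 23
79 = 3×23 + 10
23 = 2×10 + 3
10 = 3×3 + 1
3 = 3×1 + 0  (stop)
So 1978/859 = [2; 3, 3, 3, 2, 3, 3].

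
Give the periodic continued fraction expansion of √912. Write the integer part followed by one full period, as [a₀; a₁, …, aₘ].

a₀ = ⌊√912⌋ = 30.

[30; 5, 60]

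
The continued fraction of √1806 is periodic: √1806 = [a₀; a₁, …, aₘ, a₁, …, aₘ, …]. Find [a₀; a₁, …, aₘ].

a₀ = ⌊√1806⌋ = 42.

[42; 2, 84]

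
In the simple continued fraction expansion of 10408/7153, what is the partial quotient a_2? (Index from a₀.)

10408 = 1·7153 + 3255   →  a_0 = 1
7153 = 2·3255 + 643   →  a_1 = 2
3255 = 5·643 + 40   →  a_2 = 5

5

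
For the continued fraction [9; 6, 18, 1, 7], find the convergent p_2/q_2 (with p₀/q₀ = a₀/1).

999/109

Using pₖ = aₖpₖ₋₁ + pₖ₋₂, qₖ = aₖqₖ₋₁ + qₖ₋₂ (with p₋₁=1, p₋₂=0, q₋₁=0, q₋₂=1):
  k=0: a=9, p=9, q=1
  k=1: a=6, p=55, q=6
  k=2: a=18, p=999, q=109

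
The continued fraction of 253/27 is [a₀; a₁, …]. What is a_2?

253 = 9·27 + 10   →  a_0 = 9
27 = 2·10 + 7   →  a_1 = 2
10 = 1·7 + 3   →  a_2 = 1

1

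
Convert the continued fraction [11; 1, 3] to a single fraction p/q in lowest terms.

47/4

Fold from the inside: start with 3/1.
  1 + 1/3 = 4/3
  11 + 3/4 = 47/4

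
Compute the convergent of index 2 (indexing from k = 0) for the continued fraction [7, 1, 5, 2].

47/6

Using pₖ = aₖpₖ₋₁ + pₖ₋₂, qₖ = aₖqₖ₋₁ + qₖ₋₂ (with p₋₁=1, p₋₂=0, q₋₁=0, q₋₂=1):
  k=0: a=7, p=7, q=1
  k=1: a=1, p=8, q=1
  k=2: a=5, p=47, q=6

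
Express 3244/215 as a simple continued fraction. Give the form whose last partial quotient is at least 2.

[15; 11, 3, 6]

3244 = 15×215 + 19
215 = 11×19 + 6
19 = 3×6 + 1
6 = 6×1 + 0  (stop)
So 3244/215 = [15; 11, 3, 6].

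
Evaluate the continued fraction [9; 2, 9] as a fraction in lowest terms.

180/19

Fold from the inside: start with 9/1.
  2 + 1/9 = 19/9
  9 + 9/19 = 180/19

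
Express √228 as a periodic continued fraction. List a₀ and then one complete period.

[15; 10, 30]

a₀ = ⌊√228⌋ = 15.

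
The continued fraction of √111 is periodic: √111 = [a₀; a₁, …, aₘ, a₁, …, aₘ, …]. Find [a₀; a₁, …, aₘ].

[10; 1, 1, 6, 1, 1, 20]

a₀ = ⌊√111⌋ = 10.
With m₀=0, d₀=1 and mₖ₊₁ = dₖaₖ − mₖ, dₖ₊₁ = (n − mₖ₊₁²)/dₖ, aₖ₊₁ = ⌊(a₀+mₖ₊₁)/dₖ₊₁⌋:
  k=1: m=10, d=11, a=1
  k=2: m=1, d=10, a=1
  k=3: m=9, d=3, a=6
  k=4: m=9, d=10, a=1
  k=5: m=1, d=11, a=1
  k=6: m=10, d=1, a=20
d=1 and a=2a₀=20 at k=6, so the next step gives (m, d) = (10, 11) again — its k=1 value — and the period has length 6.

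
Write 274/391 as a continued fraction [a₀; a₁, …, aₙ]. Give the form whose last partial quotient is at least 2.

[0; 1, 2, 2, 1, 12, 3]

274 = 0*391 + 274
391 = 1*274 + 117
274 = 2*117 + 40
117 = 2*40 + 37
40 = 1*37 + 3
37 = 12*3 + 1
3 = 3*1 + 0  (stop)
So 274/391 = [0; 1, 2, 2, 1, 12, 3].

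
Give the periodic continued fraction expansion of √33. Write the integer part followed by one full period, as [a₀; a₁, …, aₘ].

a₀ = ⌊√33⌋ = 5.
With m₀=0, d₀=1 and mₖ₊₁ = dₖaₖ − mₖ, dₖ₊₁ = (n − mₖ₊₁²)/dₖ, aₖ₊₁ = ⌊(a₀+mₖ₊₁)/dₖ₊₁⌋:
  k=1: m=5, d=8, a=1
  k=2: m=3, d=3, a=2
  k=3: m=3, d=8, a=1
  k=4: m=5, d=1, a=10
d=1 and a=2a₀=10 at k=4, so the next step gives (m, d) = (5, 8) again — its k=1 value — and the period has length 4.

[5; 1, 2, 1, 10]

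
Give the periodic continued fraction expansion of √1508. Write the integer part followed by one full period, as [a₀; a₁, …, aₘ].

[38; 1, 4, 1, 76]

a₀ = ⌊√1508⌋ = 38.
With m₀=0, d₀=1 and mₖ₊₁ = dₖaₖ − mₖ, dₖ₊₁ = (n − mₖ₊₁²)/dₖ, aₖ₊₁ = ⌊(a₀+mₖ₊₁)/dₖ₊₁⌋:
  k=1: m=38, d=64, a=1
  k=2: m=26, d=13, a=4
  k=3: m=26, d=64, a=1
  k=4: m=38, d=1, a=76
d=1 and a=2a₀=76 at k=4, so the next step gives (m, d) = (38, 64) again — its k=1 value — and the period has length 4.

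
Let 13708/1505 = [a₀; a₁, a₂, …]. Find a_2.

13708 = 9·1505 + 163   →  a_0 = 9
1505 = 9·163 + 38   →  a_1 = 9
163 = 4·38 + 11   →  a_2 = 4

4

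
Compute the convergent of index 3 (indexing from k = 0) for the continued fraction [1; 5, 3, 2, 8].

44/37

Using pₖ = aₖpₖ₋₁ + pₖ₋₂, qₖ = aₖqₖ₋₁ + qₖ₋₂ (with p₋₁=1, p₋₂=0, q₋₁=0, q₋₂=1):
  k=0: a=1, p=1, q=1
  k=1: a=5, p=6, q=5
  k=2: a=3, p=19, q=16
  k=3: a=2, p=44, q=37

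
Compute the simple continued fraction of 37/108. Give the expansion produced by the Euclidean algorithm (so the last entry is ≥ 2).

37 = 0×108 + 37
108 = 2×37 + 34
37 = 1×34 + 3
34 = 11×3 + 1
3 = 3×1 + 0  (stop)
So 37/108 = [0; 2, 1, 11, 3].

[0; 2, 1, 11, 3]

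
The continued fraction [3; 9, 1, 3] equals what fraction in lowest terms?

121/39

Using pₖ = aₖpₖ₋₁ + pₖ₋₂ and qₖ = aₖqₖ₋₁ + qₖ₋₂:
  k=0: a=3, p=3, q=1
  k=1: a=9, p=28, q=9
  k=2: a=1, p=31, q=10
  k=3: a=3, p=121, q=39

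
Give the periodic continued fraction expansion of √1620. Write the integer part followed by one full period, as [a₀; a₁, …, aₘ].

[40; 4, 80]

a₀ = ⌊√1620⌋ = 40.
With m₀=0, d₀=1 and mₖ₊₁ = dₖaₖ − mₖ, dₖ₊₁ = (n − mₖ₊₁²)/dₖ, aₖ₊₁ = ⌊(a₀+mₖ₊₁)/dₖ₊₁⌋:
  k=1: m=40, d=20, a=4
  k=2: m=40, d=1, a=80
d=1 and a=2a₀=80 at k=2, so the next step gives (m, d) = (40, 20) again — its k=1 value — and the period has length 2.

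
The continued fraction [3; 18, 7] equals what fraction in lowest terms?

388/127

Using pₖ = aₖpₖ₋₁ + pₖ₋₂ and qₖ = aₖqₖ₋₁ + qₖ₋₂:
  k=0: a=3, p=3, q=1
  k=1: a=18, p=55, q=18
  k=2: a=7, p=388, q=127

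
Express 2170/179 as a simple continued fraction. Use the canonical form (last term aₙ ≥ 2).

[12; 8, 7, 3]

2170 = 12×179 + 22
179 = 8×22 + 3
22 = 7×3 + 1
3 = 3×1 + 0  (stop)
So 2170/179 = [12; 8, 7, 3].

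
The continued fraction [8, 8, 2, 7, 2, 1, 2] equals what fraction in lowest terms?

Using pₖ = aₖpₖ₋₁ + pₖ₋₂ and qₖ = aₖqₖ₋₁ + qₖ₋₂:
  k=0: a=8, p=8, q=1
  k=1: a=8, p=65, q=8
  k=2: a=2, p=138, q=17
  k=3: a=7, p=1031, q=127
  k=4: a=2, p=2200, q=271
  k=5: a=1, p=3231, q=398
  k=6: a=2, p=8662, q=1067

8662/1067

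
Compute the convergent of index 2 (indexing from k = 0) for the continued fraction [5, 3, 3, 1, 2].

53/10

Using pₖ = aₖpₖ₋₁ + pₖ₋₂, qₖ = aₖqₖ₋₁ + qₖ₋₂ (with p₋₁=1, p₋₂=0, q₋₁=0, q₋₂=1):
  k=0: a=5, p=5, q=1
  k=1: a=3, p=16, q=3
  k=2: a=3, p=53, q=10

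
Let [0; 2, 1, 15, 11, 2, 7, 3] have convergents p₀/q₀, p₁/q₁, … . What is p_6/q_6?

2767/8129

Using pₖ = aₖpₖ₋₁ + pₖ₋₂, qₖ = aₖqₖ₋₁ + qₖ₋₂ (with p₋₁=1, p₋₂=0, q₋₁=0, q₋₂=1):
  k=0: a=0, p=0, q=1
  k=1: a=2, p=1, q=2
  k=2: a=1, p=1, q=3
  k=3: a=15, p=16, q=47
  k=4: a=11, p=177, q=520
  k=5: a=2, p=370, q=1087
  k=6: a=7, p=2767, q=8129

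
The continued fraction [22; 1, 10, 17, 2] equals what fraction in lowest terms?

Fold from the inside: start with 2/1.
  17 + 1/2 = 35/2
  10 + 2/35 = 352/35
  1 + 35/352 = 387/352
  22 + 352/387 = 8866/387

8866/387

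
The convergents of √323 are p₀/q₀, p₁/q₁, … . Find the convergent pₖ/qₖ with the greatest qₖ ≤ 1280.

22627/1259

√323 = [17; 1, 34, …] (period length 2).
Convergents:
  p_0/q_0 = 17/1
  p_1/q_1 = 18/1
  p_2/q_2 = 629/35
  p_3/q_3 = 647/36
  p_4/q_4 = 22627/1259
  p_5/q_5 = 23274/1295
q_4 = 1259 ≤ 1280 < 1295 = q_5, so the answer is 22627/1259.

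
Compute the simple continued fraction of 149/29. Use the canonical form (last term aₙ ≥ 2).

149 = 5×29 + 4
29 = 7×4 + 1
4 = 4×1 + 0  (stop)
So 149/29 = [5; 7, 4].

[5; 7, 4]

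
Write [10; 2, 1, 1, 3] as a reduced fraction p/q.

187/18

Using pₖ = aₖpₖ₋₁ + pₖ₋₂ and qₖ = aₖqₖ₋₁ + qₖ₋₂:
  k=0: a=10, p=10, q=1
  k=1: a=2, p=21, q=2
  k=2: a=1, p=31, q=3
  k=3: a=1, p=52, q=5
  k=4: a=3, p=187, q=18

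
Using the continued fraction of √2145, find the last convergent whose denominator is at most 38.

1621/35

√2145 = [46; 3, 5, 2, 5, 3, 92, …] (period length 6).
Convergents:
  p_0/q_0 = 46/1
  p_1/q_1 = 139/3
  p_2/q_2 = 741/16
  p_3/q_3 = 1621/35
  p_4/q_4 = 8846/191
q_3 = 35 ≤ 38 < 191 = q_4, so the answer is 1621/35.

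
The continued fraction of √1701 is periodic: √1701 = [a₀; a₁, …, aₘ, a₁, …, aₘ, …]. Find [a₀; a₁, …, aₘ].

[41; 4, 8, 1, 10, 1, 8, 4, 82]

a₀ = ⌊√1701⌋ = 41.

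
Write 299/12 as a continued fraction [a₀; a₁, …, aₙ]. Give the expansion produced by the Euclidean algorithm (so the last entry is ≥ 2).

[24; 1, 11]

299 = 24·12 + 11
12 = 1·11 + 1
11 = 11·1 + 0  (stop)
So 299/12 = [24; 1, 11].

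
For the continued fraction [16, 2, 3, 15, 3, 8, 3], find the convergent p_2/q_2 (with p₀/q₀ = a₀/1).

Using pₖ = aₖpₖ₋₁ + pₖ₋₂, qₖ = aₖqₖ₋₁ + qₖ₋₂ (with p₋₁=1, p₋₂=0, q₋₁=0, q₋₂=1):
  k=0: a=16, p=16, q=1
  k=1: a=2, p=33, q=2
  k=2: a=3, p=115, q=7

115/7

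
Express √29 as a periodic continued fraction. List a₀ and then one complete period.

[5; 2, 1, 1, 2, 10]

a₀ = ⌊√29⌋ = 5.
With m₀=0, d₀=1 and mₖ₊₁ = dₖaₖ − mₖ, dₖ₊₁ = (n − mₖ₊₁²)/dₖ, aₖ₊₁ = ⌊(a₀+mₖ₊₁)/dₖ₊₁⌋:
  k=1: m=5, d=4, a=2
  k=2: m=3, d=5, a=1
  k=3: m=2, d=5, a=1
  k=4: m=3, d=4, a=2
  k=5: m=5, d=1, a=10
d=1 and a=2a₀=10 at k=5, so the next step gives (m, d) = (5, 4) again — its k=1 value — and the period has length 5.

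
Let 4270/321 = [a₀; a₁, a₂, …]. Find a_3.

4270 = 13·321 + 97   →  a_0 = 13
321 = 3·97 + 30   →  a_1 = 3
97 = 3·30 + 7   →  a_2 = 3
30 = 4·7 + 2   →  a_3 = 4

4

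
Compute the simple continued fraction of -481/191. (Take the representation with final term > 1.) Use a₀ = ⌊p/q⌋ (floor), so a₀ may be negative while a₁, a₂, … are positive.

[-3; 2, 13, 7]

-481 = -3*191 + 92
191 = 2*92 + 7
92 = 13*7 + 1
7 = 7*1 + 0  (stop)
So -481/191 = [-3; 2, 13, 7].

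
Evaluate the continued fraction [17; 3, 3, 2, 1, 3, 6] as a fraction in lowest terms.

13237/765

Using pₖ = aₖpₖ₋₁ + pₖ₋₂ and qₖ = aₖqₖ₋₁ + qₖ₋₂:
  k=0: a=17, p=17, q=1
  k=1: a=3, p=52, q=3
  k=2: a=3, p=173, q=10
  k=3: a=2, p=398, q=23
  k=4: a=1, p=571, q=33
  k=5: a=3, p=2111, q=122
  k=6: a=6, p=13237, q=765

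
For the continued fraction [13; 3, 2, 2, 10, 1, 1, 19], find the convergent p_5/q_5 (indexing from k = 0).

2579/194

Using pₖ = aₖpₖ₋₁ + pₖ₋₂, qₖ = aₖqₖ₋₁ + qₖ₋₂ (with p₋₁=1, p₋₂=0, q₋₁=0, q₋₂=1):
  k=0: a=13, p=13, q=1
  k=1: a=3, p=40, q=3
  k=2: a=2, p=93, q=7
  k=3: a=2, p=226, q=17
  k=4: a=10, p=2353, q=177
  k=5: a=1, p=2579, q=194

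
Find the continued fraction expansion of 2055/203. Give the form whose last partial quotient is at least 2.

2055 = 10*203 + 25
203 = 8*25 + 3
25 = 8*3 + 1
3 = 3*1 + 0  (stop)
So 2055/203 = [10; 8, 8, 3].

[10; 8, 8, 3]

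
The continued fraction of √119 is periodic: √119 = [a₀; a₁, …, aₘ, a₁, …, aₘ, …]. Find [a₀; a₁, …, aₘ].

[10; 1, 9, 1, 20]

a₀ = ⌊√119⌋ = 10.
With m₀=0, d₀=1 and mₖ₊₁ = dₖaₖ − mₖ, dₖ₊₁ = (n − mₖ₊₁²)/dₖ, aₖ₊₁ = ⌊(a₀+mₖ₊₁)/dₖ₊₁⌋:
  k=1: m=10, d=19, a=1
  k=2: m=9, d=2, a=9
  k=3: m=9, d=19, a=1
  k=4: m=10, d=1, a=20
d=1 and a=2a₀=20 at k=4, so the next step gives (m, d) = (10, 19) again — its k=1 value — and the period has length 4.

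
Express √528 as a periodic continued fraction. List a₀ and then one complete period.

[22; 1, 44]

a₀ = ⌊√528⌋ = 22.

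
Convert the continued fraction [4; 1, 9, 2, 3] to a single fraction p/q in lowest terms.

358/73

Fold from the inside: start with 3/1.
  2 + 1/3 = 7/3
  9 + 3/7 = 66/7
  1 + 7/66 = 73/66
  4 + 66/73 = 358/73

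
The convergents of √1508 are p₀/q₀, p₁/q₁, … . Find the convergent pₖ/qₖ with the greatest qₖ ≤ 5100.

108577/2796

√1508 = [38; 1, 4, 1, 76, …] (period length 4).
Convergents:
  p_0/q_0 = 38/1
  p_1/q_1 = 39/1
  p_2/q_2 = 194/5
  p_3/q_3 = 233/6
  p_4/q_4 = 17902/461
  p_5/q_5 = 18135/467
  p_6/q_6 = 90442/2329
  p_7/q_7 = 108577/2796
  p_8/q_8 = 8342294/214825
q_7 = 2796 ≤ 5100 < 214825 = q_8, so the answer is 108577/2796.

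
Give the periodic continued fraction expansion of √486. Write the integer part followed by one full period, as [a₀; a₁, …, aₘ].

[22; 22, 44]

a₀ = ⌊√486⌋ = 22.
With m₀=0, d₀=1 and mₖ₊₁ = dₖaₖ − mₖ, dₖ₊₁ = (n − mₖ₊₁²)/dₖ, aₖ₊₁ = ⌊(a₀+mₖ₊₁)/dₖ₊₁⌋:
  k=1: m=22, d=2, a=22
  k=2: m=22, d=1, a=44
d=1 and a=2a₀=44 at k=2, so the next step gives (m, d) = (22, 2) again — its k=1 value — and the period has length 2.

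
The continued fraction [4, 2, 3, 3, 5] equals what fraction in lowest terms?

Fold from the inside: start with 5/1.
  3 + 1/5 = 16/5
  3 + 5/16 = 53/16
  2 + 16/53 = 122/53
  4 + 53/122 = 541/122

541/122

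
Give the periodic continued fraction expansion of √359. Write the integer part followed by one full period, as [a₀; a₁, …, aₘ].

[18; 1, 17, 1, 36]

a₀ = ⌊√359⌋ = 18.
With m₀=0, d₀=1 and mₖ₊₁ = dₖaₖ − mₖ, dₖ₊₁ = (n − mₖ₊₁²)/dₖ, aₖ₊₁ = ⌊(a₀+mₖ₊₁)/dₖ₊₁⌋:
  k=1: m=18, d=35, a=1
  k=2: m=17, d=2, a=17
  k=3: m=17, d=35, a=1
  k=4: m=18, d=1, a=36
d=1 and a=2a₀=36 at k=4, so the next step gives (m, d) = (18, 35) again — its k=1 value — and the period has length 4.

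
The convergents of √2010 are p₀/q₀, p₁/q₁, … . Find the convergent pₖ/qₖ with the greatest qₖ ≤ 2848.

√2010 = [44; 1, 4, 1, 88, …] (period length 4).
Convergents:
  p_0/q_0 = 44/1
  p_1/q_1 = 45/1
  p_2/q_2 = 224/5
  p_3/q_3 = 269/6
  p_4/q_4 = 23896/533
  p_5/q_5 = 24165/539
  p_6/q_6 = 120556/2689
  p_7/q_7 = 144721/3228
q_6 = 2689 ≤ 2848 < 3228 = q_7, so the answer is 120556/2689.

120556/2689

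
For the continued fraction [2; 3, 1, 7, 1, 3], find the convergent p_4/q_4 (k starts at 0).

79/35

Using pₖ = aₖpₖ₋₁ + pₖ₋₂, qₖ = aₖqₖ₋₁ + qₖ₋₂ (with p₋₁=1, p₋₂=0, q₋₁=0, q₋₂=1):
  k=0: a=2, p=2, q=1
  k=1: a=3, p=7, q=3
  k=2: a=1, p=9, q=4
  k=3: a=7, p=70, q=31
  k=4: a=1, p=79, q=35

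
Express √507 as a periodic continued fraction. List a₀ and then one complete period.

a₀ = ⌊√507⌋ = 22.
With m₀=0, d₀=1 and mₖ₊₁ = dₖaₖ − mₖ, dₖ₊₁ = (n − mₖ₊₁²)/dₖ, aₖ₊₁ = ⌊(a₀+mₖ₊₁)/dₖ₊₁⌋:
  k=1: m=22, d=23, a=1
  k=2: m=1, d=22, a=1
  k=3: m=21, d=3, a=14
  k=4: m=21, d=22, a=1
  k=5: m=1, d=23, a=1
  k=6: m=22, d=1, a=44
d=1 and a=2a₀=44 at k=6, so the next step gives (m, d) = (22, 23) again — its k=1 value — and the period has length 6.

[22; 1, 1, 14, 1, 1, 44]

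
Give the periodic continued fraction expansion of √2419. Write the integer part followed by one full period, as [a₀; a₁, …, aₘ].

a₀ = ⌊√2419⌋ = 49.
With m₀=0, d₀=1 and mₖ₊₁ = dₖaₖ − mₖ, dₖ₊₁ = (n − mₖ₊₁²)/dₖ, aₖ₊₁ = ⌊(a₀+mₖ₊₁)/dₖ₊₁⌋:
  k=1: m=49, d=18, a=5
  k=2: m=41, d=41, a=2
  k=3: m=41, d=18, a=5
  k=4: m=49, d=1, a=98
d=1 and a=2a₀=98 at k=4, so the next step gives (m, d) = (49, 18) again — its k=1 value — and the period has length 4.

[49; 5, 2, 5, 98]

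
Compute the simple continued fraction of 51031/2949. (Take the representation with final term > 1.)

51031 = 17·2949 + 898
2949 = 3·898 + 255
898 = 3·255 + 133
255 = 1·133 + 122
133 = 1·122 + 11
122 = 11·11 + 1
11 = 11·1 + 0  (stop)
So 51031/2949 = [17; 3, 3, 1, 1, 11, 11].

[17; 3, 3, 1, 1, 11, 11]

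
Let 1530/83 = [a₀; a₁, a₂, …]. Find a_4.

1530 = 18·83 + 36   →  a_0 = 18
83 = 2·36 + 11   →  a_1 = 2
36 = 3·11 + 3   →  a_2 = 3
11 = 3·3 + 2   →  a_3 = 3
3 = 1·2 + 1   →  a_4 = 1

1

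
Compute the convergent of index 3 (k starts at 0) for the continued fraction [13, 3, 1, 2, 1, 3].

Using pₖ = aₖpₖ₋₁ + pₖ₋₂, qₖ = aₖqₖ₋₁ + qₖ₋₂ (with p₋₁=1, p₋₂=0, q₋₁=0, q₋₂=1):
  k=0: a=13, p=13, q=1
  k=1: a=3, p=40, q=3
  k=2: a=1, p=53, q=4
  k=3: a=2, p=146, q=11

146/11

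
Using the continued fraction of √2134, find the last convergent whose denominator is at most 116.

√2134 = [46; 5, 8, 5, 92, …] (period length 4).
Convergents:
  p_0/q_0 = 46/1
  p_1/q_1 = 231/5
  p_2/q_2 = 1894/41
  p_3/q_3 = 9701/210
q_2 = 41 ≤ 116 < 210 = q_3, so the answer is 1894/41.

1894/41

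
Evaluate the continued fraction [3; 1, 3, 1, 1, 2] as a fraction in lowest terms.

Fold from the inside: start with 2/1.
  1 + 1/2 = 3/2
  1 + 2/3 = 5/3
  3 + 3/5 = 18/5
  1 + 5/18 = 23/18
  3 + 18/23 = 87/23

87/23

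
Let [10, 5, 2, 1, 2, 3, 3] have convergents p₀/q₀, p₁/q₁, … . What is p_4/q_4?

438/43

Using pₖ = aₖpₖ₋₁ + pₖ₋₂, qₖ = aₖqₖ₋₁ + qₖ₋₂ (with p₋₁=1, p₋₂=0, q₋₁=0, q₋₂=1):
  k=0: a=10, p=10, q=1
  k=1: a=5, p=51, q=5
  k=2: a=2, p=112, q=11
  k=3: a=1, p=163, q=16
  k=4: a=2, p=438, q=43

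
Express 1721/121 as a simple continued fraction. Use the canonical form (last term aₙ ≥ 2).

1721 = 14*121 + 27
121 = 4*27 + 13
27 = 2*13 + 1
13 = 13*1 + 0  (stop)
So 1721/121 = [14; 4, 2, 13].

[14; 4, 2, 13]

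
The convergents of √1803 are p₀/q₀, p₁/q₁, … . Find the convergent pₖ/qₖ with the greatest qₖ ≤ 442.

15541/366

√1803 = [42; 2, 6, 28, 6, 2, 84, …] (period length 6).
Convergents:
  p_0/q_0 = 42/1
  p_1/q_1 = 85/2
  p_2/q_2 = 552/13
  p_3/q_3 = 15541/366
  p_4/q_4 = 93798/2209
q_3 = 366 ≤ 442 < 2209 = q_4, so the answer is 15541/366.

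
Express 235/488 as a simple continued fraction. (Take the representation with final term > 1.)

235 = 0*488 + 235
488 = 2*235 + 18
235 = 13*18 + 1
18 = 18*1 + 0  (stop)
So 235/488 = [0; 2, 13, 18].

[0; 2, 13, 18]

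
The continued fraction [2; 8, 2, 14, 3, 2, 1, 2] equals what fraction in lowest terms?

14355/6778

Using pₖ = aₖpₖ₋₁ + pₖ₋₂ and qₖ = aₖqₖ₋₁ + qₖ₋₂:
  k=0: a=2, p=2, q=1
  k=1: a=8, p=17, q=8
  k=2: a=2, p=36, q=17
  k=3: a=14, p=521, q=246
  k=4: a=3, p=1599, q=755
  k=5: a=2, p=3719, q=1756
  k=6: a=1, p=5318, q=2511
  k=7: a=2, p=14355, q=6778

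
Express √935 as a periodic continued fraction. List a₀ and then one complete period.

[30; 1, 1, 2, 1, 2, 1, 1, 60]

a₀ = ⌊√935⌋ = 30.
With m₀=0, d₀=1 and mₖ₊₁ = dₖaₖ − mₖ, dₖ₊₁ = (n − mₖ₊₁²)/dₖ, aₖ₊₁ = ⌊(a₀+mₖ₊₁)/dₖ₊₁⌋:
  k=1: m=30, d=35, a=1
  k=2: m=5, d=26, a=1
  k=3: m=21, d=19, a=2
  k=4: m=17, d=34, a=1
  k=5: m=17, d=19, a=2
  k=6: m=21, d=26, a=1
  k=7: m=5, d=35, a=1
  k=8: m=30, d=1, a=60
d=1 and a=2a₀=60 at k=8, so the next step gives (m, d) = (30, 35) again — its k=1 value — and the period has length 8.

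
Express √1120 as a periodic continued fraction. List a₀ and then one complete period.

a₀ = ⌊√1120⌋ = 33.
With m₀=0, d₀=1 and mₖ₊₁ = dₖaₖ − mₖ, dₖ₊₁ = (n − mₖ₊₁²)/dₖ, aₖ₊₁ = ⌊(a₀+mₖ₊₁)/dₖ₊₁⌋:
  k=1: m=33, d=31, a=2
  k=2: m=29, d=9, a=6
  k=3: m=25, d=55, a=1
  k=4: m=30, d=4, a=15
  k=5: m=30, d=55, a=1
  k=6: m=25, d=9, a=6
  k=7: m=29, d=31, a=2
  k=8: m=33, d=1, a=66
d=1 and a=2a₀=66 at k=8, so the next step gives (m, d) = (33, 31) again — its k=1 value — and the period has length 8.

[33; 2, 6, 1, 15, 1, 6, 2, 66]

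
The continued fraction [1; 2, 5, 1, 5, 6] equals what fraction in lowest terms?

Fold from the inside: start with 6/1.
  5 + 1/6 = 31/6
  1 + 6/31 = 37/31
  5 + 31/37 = 216/37
  2 + 37/216 = 469/216
  1 + 216/469 = 685/469

685/469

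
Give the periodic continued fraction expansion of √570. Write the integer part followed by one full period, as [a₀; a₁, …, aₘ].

a₀ = ⌊√570⌋ = 23.
With m₀=0, d₀=1 and mₖ₊₁ = dₖaₖ − mₖ, dₖ₊₁ = (n − mₖ₊₁²)/dₖ, aₖ₊₁ = ⌊(a₀+mₖ₊₁)/dₖ₊₁⌋:
  k=1: m=23, d=41, a=1
  k=2: m=18, d=6, a=6
  k=3: m=18, d=41, a=1
  k=4: m=23, d=1, a=46
d=1 and a=2a₀=46 at k=4, so the next step gives (m, d) = (23, 41) again — its k=1 value — and the period has length 4.

[23; 1, 6, 1, 46]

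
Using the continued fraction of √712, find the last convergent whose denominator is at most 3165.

84346/3161

√712 = [26; 1, 2, 6, 2, 1, 52, …] (period length 6).
Convergents:
  p_0/q_0 = 26/1
  p_1/q_1 = 27/1
  p_2/q_2 = 80/3
  p_3/q_3 = 507/19
  p_4/q_4 = 1094/41
  p_5/q_5 = 1601/60
  p_6/q_6 = 84346/3161
  p_7/q_7 = 85947/3221
q_6 = 3161 ≤ 3165 < 3221 = q_7, so the answer is 84346/3161.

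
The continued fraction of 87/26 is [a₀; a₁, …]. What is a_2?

1

87 = 3·26 + 9   →  a_0 = 3
26 = 2·9 + 8   →  a_1 = 2
9 = 1·8 + 1   →  a_2 = 1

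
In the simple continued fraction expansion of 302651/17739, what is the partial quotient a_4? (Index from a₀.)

302651 = 17·17739 + 1088   →  a_0 = 17
17739 = 16·1088 + 331   →  a_1 = 16
1088 = 3·331 + 95   →  a_2 = 3
331 = 3·95 + 46   →  a_3 = 3
95 = 2·46 + 3   →  a_4 = 2

2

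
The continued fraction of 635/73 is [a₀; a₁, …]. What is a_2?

635 = 8·73 + 51   →  a_0 = 8
73 = 1·51 + 22   →  a_1 = 1
51 = 2·22 + 7   →  a_2 = 2

2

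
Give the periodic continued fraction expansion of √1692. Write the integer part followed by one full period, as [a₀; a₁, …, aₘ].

a₀ = ⌊√1692⌋ = 41.
With m₀=0, d₀=1 and mₖ₊₁ = dₖaₖ − mₖ, dₖ₊₁ = (n − mₖ₊₁²)/dₖ, aₖ₊₁ = ⌊(a₀+mₖ₊₁)/dₖ₊₁⌋:
  k=1: m=41, d=11, a=7
  k=2: m=36, d=36, a=2
  k=3: m=36, d=11, a=7
  k=4: m=41, d=1, a=82
d=1 and a=2a₀=82 at k=4, so the next step gives (m, d) = (41, 11) again — its k=1 value — and the period has length 4.

[41; 7, 2, 7, 82]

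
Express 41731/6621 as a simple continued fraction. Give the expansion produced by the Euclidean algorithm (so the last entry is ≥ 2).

41731 = 6·6621 + 2005
6621 = 3·2005 + 606
2005 = 3·606 + 187
606 = 3·187 + 45
187 = 4·45 + 7
45 = 6·7 + 3
7 = 2·3 + 1
3 = 3·1 + 0  (stop)
So 41731/6621 = [6; 3, 3, 3, 4, 6, 2, 3].

[6; 3, 3, 3, 4, 6, 2, 3]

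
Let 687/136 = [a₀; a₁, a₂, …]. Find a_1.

19

687 = 5·136 + 7   →  a_0 = 5
136 = 19·7 + 3   →  a_1 = 19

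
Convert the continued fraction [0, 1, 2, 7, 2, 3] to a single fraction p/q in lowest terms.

111/163

Using pₖ = aₖpₖ₋₁ + pₖ₋₂ and qₖ = aₖqₖ₋₁ + qₖ₋₂:
  k=0: a=0, p=0, q=1
  k=1: a=1, p=1, q=1
  k=2: a=2, p=2, q=3
  k=3: a=7, p=15, q=22
  k=4: a=2, p=32, q=47
  k=5: a=3, p=111, q=163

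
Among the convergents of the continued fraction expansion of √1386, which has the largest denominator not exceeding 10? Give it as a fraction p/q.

√1386 = [37; 4, 2, 1, 2, 1, 2, 4, 74, …] (period length 8).
Convergents:
  p_0/q_0 = 37/1
  p_1/q_1 = 149/4
  p_2/q_2 = 335/9
  p_3/q_3 = 484/13
q_2 = 9 ≤ 10 < 13 = q_3, so the answer is 335/9.

335/9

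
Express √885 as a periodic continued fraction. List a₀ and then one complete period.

[29; 1, 2, 1, 58]

a₀ = ⌊√885⌋ = 29.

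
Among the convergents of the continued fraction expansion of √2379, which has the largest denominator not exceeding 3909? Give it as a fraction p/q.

188808/3871

√2379 = [48; 1, 3, 2, 3, 1, 96, …] (period length 6).
Convergents:
  p_0/q_0 = 48/1
  p_1/q_1 = 49/1
  p_2/q_2 = 195/4
  p_3/q_3 = 439/9
  p_4/q_4 = 1512/31
  p_5/q_5 = 1951/40
  p_6/q_6 = 188808/3871
  p_7/q_7 = 190759/3911
q_6 = 3871 ≤ 3909 < 3911 = q_7, so the answer is 188808/3871.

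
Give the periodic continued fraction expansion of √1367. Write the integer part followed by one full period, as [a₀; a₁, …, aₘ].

a₀ = ⌊√1367⌋ = 36.
With m₀=0, d₀=1 and mₖ₊₁ = dₖaₖ − mₖ, dₖ₊₁ = (n − mₖ₊₁²)/dₖ, aₖ₊₁ = ⌊(a₀+mₖ₊₁)/dₖ₊₁⌋:
  k=1: m=36, d=71, a=1
  k=2: m=35, d=2, a=35
  k=3: m=35, d=71, a=1
  k=4: m=36, d=1, a=72
d=1 and a=2a₀=72 at k=4, so the next step gives (m, d) = (36, 71) again — its k=1 value — and the period has length 4.

[36; 1, 35, 1, 72]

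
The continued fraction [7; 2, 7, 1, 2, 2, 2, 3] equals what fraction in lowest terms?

7111/952

Fold from the inside: start with 3/1.
  2 + 1/3 = 7/3
  2 + 3/7 = 17/7
  2 + 7/17 = 41/17
  1 + 17/41 = 58/41
  7 + 41/58 = 447/58
  2 + 58/447 = 952/447
  7 + 447/952 = 7111/952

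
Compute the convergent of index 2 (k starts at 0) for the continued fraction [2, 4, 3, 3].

Using pₖ = aₖpₖ₋₁ + pₖ₋₂, qₖ = aₖqₖ₋₁ + qₖ₋₂ (with p₋₁=1, p₋₂=0, q₋₁=0, q₋₂=1):
  k=0: a=2, p=2, q=1
  k=1: a=4, p=9, q=4
  k=2: a=3, p=29, q=13

29/13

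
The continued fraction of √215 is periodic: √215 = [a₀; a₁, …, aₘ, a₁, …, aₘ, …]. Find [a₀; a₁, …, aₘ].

a₀ = ⌊√215⌋ = 14.
With m₀=0, d₀=1 and mₖ₊₁ = dₖaₖ − mₖ, dₖ₊₁ = (n − mₖ₊₁²)/dₖ, aₖ₊₁ = ⌊(a₀+mₖ₊₁)/dₖ₊₁⌋:
  k=1: m=14, d=19, a=1
  k=2: m=5, d=10, a=1
  k=3: m=5, d=19, a=1
  k=4: m=14, d=1, a=28
d=1 and a=2a₀=28 at k=4, so the next step gives (m, d) = (14, 19) again — its k=1 value — and the period has length 4.

[14; 1, 1, 1, 28]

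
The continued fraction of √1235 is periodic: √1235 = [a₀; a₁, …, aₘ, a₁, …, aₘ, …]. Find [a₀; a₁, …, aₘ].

a₀ = ⌊√1235⌋ = 35.
With m₀=0, d₀=1 and mₖ₊₁ = dₖaₖ − mₖ, dₖ₊₁ = (n − mₖ₊₁²)/dₖ, aₖ₊₁ = ⌊(a₀+mₖ₊₁)/dₖ₊₁⌋:
  k=1: m=35, d=10, a=7
  k=2: m=35, d=1, a=70
d=1 and a=2a₀=70 at k=2, so the next step gives (m, d) = (35, 10) again — its k=1 value — and the period has length 2.

[35; 7, 70]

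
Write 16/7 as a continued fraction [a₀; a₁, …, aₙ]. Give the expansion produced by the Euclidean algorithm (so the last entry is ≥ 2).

16 = 2*7 + 2
7 = 3*2 + 1
2 = 2*1 + 0  (stop)
So 16/7 = [2; 3, 2].

[2; 3, 2]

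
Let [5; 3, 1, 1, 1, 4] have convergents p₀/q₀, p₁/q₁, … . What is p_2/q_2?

Using pₖ = aₖpₖ₋₁ + pₖ₋₂, qₖ = aₖqₖ₋₁ + qₖ₋₂ (with p₋₁=1, p₋₂=0, q₋₁=0, q₋₂=1):
  k=0: a=5, p=5, q=1
  k=1: a=3, p=16, q=3
  k=2: a=1, p=21, q=4

21/4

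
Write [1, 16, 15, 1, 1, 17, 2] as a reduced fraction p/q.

Fold from the inside: start with 2/1.
  17 + 1/2 = 35/2
  1 + 2/35 = 37/35
  1 + 35/37 = 72/37
  15 + 37/72 = 1117/72
  16 + 72/1117 = 17944/1117
  1 + 1117/17944 = 19061/17944

19061/17944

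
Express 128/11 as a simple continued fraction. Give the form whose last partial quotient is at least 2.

[11; 1, 1, 1, 3]

128 = 11*11 + 7
11 = 1*7 + 4
7 = 1*4 + 3
4 = 1*3 + 1
3 = 3*1 + 0  (stop)
So 128/11 = [11; 1, 1, 1, 3].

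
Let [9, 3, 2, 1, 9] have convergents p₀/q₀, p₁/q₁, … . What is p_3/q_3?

93/10

Using pₖ = aₖpₖ₋₁ + pₖ₋₂, qₖ = aₖqₖ₋₁ + qₖ₋₂ (with p₋₁=1, p₋₂=0, q₋₁=0, q₋₂=1):
  k=0: a=9, p=9, q=1
  k=1: a=3, p=28, q=3
  k=2: a=2, p=65, q=7
  k=3: a=1, p=93, q=10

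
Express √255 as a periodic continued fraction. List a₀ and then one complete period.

[15; 1, 30]

a₀ = ⌊√255⌋ = 15.
With m₀=0, d₀=1 and mₖ₊₁ = dₖaₖ − mₖ, dₖ₊₁ = (n − mₖ₊₁²)/dₖ, aₖ₊₁ = ⌊(a₀+mₖ₊₁)/dₖ₊₁⌋:
  k=1: m=15, d=30, a=1
  k=2: m=15, d=1, a=30
d=1 and a=2a₀=30 at k=2, so the next step gives (m, d) = (15, 30) again — its k=1 value — and the period has length 2.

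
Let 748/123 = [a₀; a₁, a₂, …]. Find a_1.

12

748 = 6·123 + 10   →  a_0 = 6
123 = 12·10 + 3   →  a_1 = 12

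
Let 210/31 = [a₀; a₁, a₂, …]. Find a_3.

210 = 6·31 + 24   →  a_0 = 6
31 = 1·24 + 7   →  a_1 = 1
24 = 3·7 + 3   →  a_2 = 3
7 = 2·3 + 1   →  a_3 = 2

2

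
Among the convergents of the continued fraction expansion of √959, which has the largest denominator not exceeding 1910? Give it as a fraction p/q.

58529/1890

√959 = [30; 1, 29, 1, 60, …] (period length 4).
Convergents:
  p_0/q_0 = 30/1
  p_1/q_1 = 31/1
  p_2/q_2 = 929/30
  p_3/q_3 = 960/31
  p_4/q_4 = 58529/1890
  p_5/q_5 = 59489/1921
q_4 = 1890 ≤ 1910 < 1921 = q_5, so the answer is 58529/1890.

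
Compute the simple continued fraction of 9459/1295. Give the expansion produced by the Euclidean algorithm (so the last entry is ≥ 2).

[7; 3, 3, 2, 18, 3]

9459 = 7×1295 + 394
1295 = 3×394 + 113
394 = 3×113 + 55
113 = 2×55 + 3
55 = 18×3 + 1
3 = 3×1 + 0  (stop)
So 9459/1295 = [7; 3, 3, 2, 18, 3].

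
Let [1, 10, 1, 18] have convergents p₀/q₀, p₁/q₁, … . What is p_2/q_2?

Using pₖ = aₖpₖ₋₁ + pₖ₋₂, qₖ = aₖqₖ₋₁ + qₖ₋₂ (with p₋₁=1, p₋₂=0, q₋₁=0, q₋₂=1):
  k=0: a=1, p=1, q=1
  k=1: a=10, p=11, q=10
  k=2: a=1, p=12, q=11

12/11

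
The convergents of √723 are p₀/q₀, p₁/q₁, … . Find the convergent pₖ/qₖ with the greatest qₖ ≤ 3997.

√723 = [26; 1, 7, 1, 52, …] (period length 4).
Convergents:
  p_0/q_0 = 26/1
  p_1/q_1 = 27/1
  p_2/q_2 = 215/8
  p_3/q_3 = 242/9
  p_4/q_4 = 12799/476
  p_5/q_5 = 13041/485
  p_6/q_6 = 104086/3871
  p_7/q_7 = 117127/4356
q_6 = 3871 ≤ 3997 < 4356 = q_7, so the answer is 104086/3871.

104086/3871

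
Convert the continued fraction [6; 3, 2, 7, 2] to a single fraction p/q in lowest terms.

Fold from the inside: start with 2/1.
  7 + 1/2 = 15/2
  2 + 2/15 = 32/15
  3 + 15/32 = 111/32
  6 + 32/111 = 698/111

698/111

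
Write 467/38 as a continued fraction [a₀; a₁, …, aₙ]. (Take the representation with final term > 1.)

467 = 12×38 + 11
38 = 3×11 + 5
11 = 2×5 + 1
5 = 5×1 + 0  (stop)
So 467/38 = [12; 3, 2, 5].

[12; 3, 2, 5]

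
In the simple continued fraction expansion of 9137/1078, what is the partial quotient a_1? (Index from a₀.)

2

9137 = 8·1078 + 513   →  a_0 = 8
1078 = 2·513 + 52   →  a_1 = 2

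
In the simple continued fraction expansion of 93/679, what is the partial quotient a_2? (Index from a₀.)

3

93 = 0·679 + 93   →  a_0 = 0
679 = 7·93 + 28   →  a_1 = 7
93 = 3·28 + 9   →  a_2 = 3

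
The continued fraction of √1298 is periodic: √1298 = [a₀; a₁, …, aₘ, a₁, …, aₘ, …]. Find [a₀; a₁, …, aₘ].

a₀ = ⌊√1298⌋ = 36.
With m₀=0, d₀=1 and mₖ₊₁ = dₖaₖ − mₖ, dₖ₊₁ = (n − mₖ₊₁²)/dₖ, aₖ₊₁ = ⌊(a₀+mₖ₊₁)/dₖ₊₁⌋:
  k=1: m=36, d=2, a=36
  k=2: m=36, d=1, a=72
d=1 and a=2a₀=72 at k=2, so the next step gives (m, d) = (36, 2) again — its k=1 value — and the period has length 2.

[36; 36, 72]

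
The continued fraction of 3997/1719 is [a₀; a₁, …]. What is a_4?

3997 = 2·1719 + 559   →  a_0 = 2
1719 = 3·559 + 42   →  a_1 = 3
559 = 13·42 + 13   →  a_2 = 13
42 = 3·13 + 3   →  a_3 = 3
13 = 4·3 + 1   →  a_4 = 4

4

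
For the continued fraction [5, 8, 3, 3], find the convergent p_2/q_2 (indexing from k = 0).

128/25

Using pₖ = aₖpₖ₋₁ + pₖ₋₂, qₖ = aₖqₖ₋₁ + qₖ₋₂ (with p₋₁=1, p₋₂=0, q₋₁=0, q₋₂=1):
  k=0: a=5, p=5, q=1
  k=1: a=8, p=41, q=8
  k=2: a=3, p=128, q=25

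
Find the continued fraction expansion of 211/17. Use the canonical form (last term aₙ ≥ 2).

211 = 12·17 + 7
17 = 2·7 + 3
7 = 2·3 + 1
3 = 3·1 + 0  (stop)
So 211/17 = [12; 2, 2, 3].

[12; 2, 2, 3]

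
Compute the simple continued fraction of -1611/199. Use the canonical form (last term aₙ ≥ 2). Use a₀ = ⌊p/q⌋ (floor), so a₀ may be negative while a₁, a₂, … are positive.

-1611 = -9×199 + 180
199 = 1×180 + 19
180 = 9×19 + 9
19 = 2×9 + 1
9 = 9×1 + 0  (stop)
So -1611/199 = [-9; 1, 9, 2, 9].

[-9; 1, 9, 2, 9]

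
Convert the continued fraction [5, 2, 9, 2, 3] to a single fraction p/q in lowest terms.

Using pₖ = aₖpₖ₋₁ + pₖ₋₂ and qₖ = aₖqₖ₋₁ + qₖ₋₂:
  k=0: a=5, p=5, q=1
  k=1: a=2, p=11, q=2
  k=2: a=9, p=104, q=19
  k=3: a=2, p=219, q=40
  k=4: a=3, p=761, q=139

761/139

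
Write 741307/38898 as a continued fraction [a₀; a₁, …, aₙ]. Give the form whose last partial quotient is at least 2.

741307 = 19·38898 + 2245
38898 = 17·2245 + 733
2245 = 3·733 + 46
733 = 15·46 + 43
46 = 1·43 + 3
43 = 14·3 + 1
3 = 3·1 + 0  (stop)
So 741307/38898 = [19; 17, 3, 15, 1, 14, 3].

[19; 17, 3, 15, 1, 14, 3]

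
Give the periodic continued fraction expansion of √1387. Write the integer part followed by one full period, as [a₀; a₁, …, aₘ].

a₀ = ⌊√1387⌋ = 37.
With m₀=0, d₀=1 and mₖ₊₁ = dₖaₖ − mₖ, dₖ₊₁ = (n − mₖ₊₁²)/dₖ, aₖ₊₁ = ⌊(a₀+mₖ₊₁)/dₖ₊₁⌋:
  k=1: m=37, d=18, a=4
  k=2: m=35, d=9, a=8
  k=3: m=37, d=2, a=37
  k=4: m=37, d=9, a=8
  k=5: m=35, d=18, a=4
  k=6: m=37, d=1, a=74
d=1 and a=2a₀=74 at k=6, so the next step gives (m, d) = (37, 18) again — its k=1 value — and the period has length 6.

[37; 4, 8, 37, 8, 4, 74]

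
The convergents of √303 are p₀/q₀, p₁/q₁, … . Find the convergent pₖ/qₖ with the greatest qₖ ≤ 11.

√303 = [17; 2, 2, 5, 2, 2, 34, …] (period length 6).
Convergents:
  p_0/q_0 = 17/1
  p_1/q_1 = 35/2
  p_2/q_2 = 87/5
  p_3/q_3 = 470/27
q_2 = 5 ≤ 11 < 27 = q_3, so the answer is 87/5.

87/5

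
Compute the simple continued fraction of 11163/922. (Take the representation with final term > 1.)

11163 = 12×922 + 99
922 = 9×99 + 31
99 = 3×31 + 6
31 = 5×6 + 1
6 = 6×1 + 0  (stop)
So 11163/922 = [12; 9, 3, 5, 6].

[12; 9, 3, 5, 6]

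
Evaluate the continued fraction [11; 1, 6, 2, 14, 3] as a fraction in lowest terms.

7903/666

Fold from the inside: start with 3/1.
  14 + 1/3 = 43/3
  2 + 3/43 = 89/43
  6 + 43/89 = 577/89
  1 + 89/577 = 666/577
  11 + 577/666 = 7903/666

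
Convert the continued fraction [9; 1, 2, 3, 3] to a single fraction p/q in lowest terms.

Fold from the inside: start with 3/1.
  3 + 1/3 = 10/3
  2 + 3/10 = 23/10
  1 + 10/23 = 33/23
  9 + 23/33 = 320/33

320/33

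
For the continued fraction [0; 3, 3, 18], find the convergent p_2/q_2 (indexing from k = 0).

Using pₖ = aₖpₖ₋₁ + pₖ₋₂, qₖ = aₖqₖ₋₁ + qₖ₋₂ (with p₋₁=1, p₋₂=0, q₋₁=0, q₋₂=1):
  k=0: a=0, p=0, q=1
  k=1: a=3, p=1, q=3
  k=2: a=3, p=3, q=10

3/10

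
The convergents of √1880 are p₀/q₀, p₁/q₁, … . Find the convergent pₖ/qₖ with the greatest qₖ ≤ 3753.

146033/3368

√1880 = [43; 2, 1, 3, 1, 2, 86, …] (period length 6).
Convergents:
  p_0/q_0 = 43/1
  p_1/q_1 = 87/2
  p_2/q_2 = 130/3
  p_3/q_3 = 477/11
  p_4/q_4 = 607/14
  p_5/q_5 = 1691/39
  p_6/q_6 = 146033/3368
  p_7/q_7 = 293757/6775
q_6 = 3368 ≤ 3753 < 6775 = q_7, so the answer is 146033/3368.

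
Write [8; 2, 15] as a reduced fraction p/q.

Fold from the inside: start with 15/1.
  2 + 1/15 = 31/15
  8 + 15/31 = 263/31

263/31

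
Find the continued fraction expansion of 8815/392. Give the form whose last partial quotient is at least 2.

[22; 2, 19, 10]

8815 = 22*392 + 191
392 = 2*191 + 10
191 = 19*10 + 1
10 = 10*1 + 0  (stop)
So 8815/392 = [22; 2, 19, 10].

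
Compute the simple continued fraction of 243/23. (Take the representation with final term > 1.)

[10; 1, 1, 3, 3]

243 = 10×23 + 13
23 = 1×13 + 10
13 = 1×10 + 3
10 = 3×3 + 1
3 = 3×1 + 0  (stop)
So 243/23 = [10; 1, 1, 3, 3].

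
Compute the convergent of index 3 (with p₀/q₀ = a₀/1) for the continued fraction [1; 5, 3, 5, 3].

101/85

Using pₖ = aₖpₖ₋₁ + pₖ₋₂, qₖ = aₖqₖ₋₁ + qₖ₋₂ (with p₋₁=1, p₋₂=0, q₋₁=0, q₋₂=1):
  k=0: a=1, p=1, q=1
  k=1: a=5, p=6, q=5
  k=2: a=3, p=19, q=16
  k=3: a=5, p=101, q=85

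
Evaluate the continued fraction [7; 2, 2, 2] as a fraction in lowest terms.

89/12

Fold from the inside: start with 2/1.
  2 + 1/2 = 5/2
  2 + 2/5 = 12/5
  7 + 5/12 = 89/12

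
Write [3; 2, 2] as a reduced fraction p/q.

17/5

Using pₖ = aₖpₖ₋₁ + pₖ₋₂ and qₖ = aₖqₖ₋₁ + qₖ₋₂:
  k=0: a=3, p=3, q=1
  k=1: a=2, p=7, q=2
  k=2: a=2, p=17, q=5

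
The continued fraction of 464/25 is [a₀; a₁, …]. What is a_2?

464 = 18·25 + 14   →  a_0 = 18
25 = 1·14 + 11   →  a_1 = 1
14 = 1·11 + 3   →  a_2 = 1

1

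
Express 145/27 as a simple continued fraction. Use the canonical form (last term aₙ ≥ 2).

[5; 2, 1, 2, 3]

145 = 5·27 + 10
27 = 2·10 + 7
10 = 1·7 + 3
7 = 2·3 + 1
3 = 3·1 + 0  (stop)
So 145/27 = [5; 2, 1, 2, 3].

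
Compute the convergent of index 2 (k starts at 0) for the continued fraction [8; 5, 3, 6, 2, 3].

131/16

Using pₖ = aₖpₖ₋₁ + pₖ₋₂, qₖ = aₖqₖ₋₁ + qₖ₋₂ (with p₋₁=1, p₋₂=0, q₋₁=0, q₋₂=1):
  k=0: a=8, p=8, q=1
  k=1: a=5, p=41, q=5
  k=2: a=3, p=131, q=16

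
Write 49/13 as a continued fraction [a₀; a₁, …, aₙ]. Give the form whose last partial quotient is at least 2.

[3; 1, 3, 3]

49 = 3×13 + 10
13 = 1×10 + 3
10 = 3×3 + 1
3 = 3×1 + 0  (stop)
So 49/13 = [3; 1, 3, 3].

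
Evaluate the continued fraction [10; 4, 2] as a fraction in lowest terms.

Fold from the inside: start with 2/1.
  4 + 1/2 = 9/2
  10 + 2/9 = 92/9

92/9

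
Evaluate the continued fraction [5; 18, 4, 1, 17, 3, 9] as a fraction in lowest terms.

233432/46179

Fold from the inside: start with 9/1.
  3 + 1/9 = 28/9
  17 + 9/28 = 485/28
  1 + 28/485 = 513/485
  4 + 485/513 = 2537/513
  18 + 513/2537 = 46179/2537
  5 + 2537/46179 = 233432/46179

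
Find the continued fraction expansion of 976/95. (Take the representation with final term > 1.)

976 = 10×95 + 26
95 = 3×26 + 17
26 = 1×17 + 9
17 = 1×9 + 8
9 = 1×8 + 1
8 = 8×1 + 0  (stop)
So 976/95 = [10; 3, 1, 1, 1, 8].

[10; 3, 1, 1, 1, 8]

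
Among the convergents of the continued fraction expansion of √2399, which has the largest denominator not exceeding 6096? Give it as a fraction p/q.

√2399 = [48; 1, 47, 1, 96, …] (period length 4).
Convergents:
  p_0/q_0 = 48/1
  p_1/q_1 = 49/1
  p_2/q_2 = 2351/48
  p_3/q_3 = 2400/49
  p_4/q_4 = 232751/4752
  p_5/q_5 = 235151/4801
  p_6/q_6 = 11284848/230399
q_5 = 4801 ≤ 6096 < 230399 = q_6, so the answer is 235151/4801.

235151/4801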